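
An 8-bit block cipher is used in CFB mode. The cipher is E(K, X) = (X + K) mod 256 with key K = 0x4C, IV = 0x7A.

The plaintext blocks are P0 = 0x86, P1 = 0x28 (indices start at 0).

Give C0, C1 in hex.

C0 = 0x40, C1 = 0xA4

CFB encryption: C_i = P_i ⊕ E(K, C_{i−1}), with C_{−1} = IV.
C0: E(K, 0x7A) = 0xC6; 0x86 ⊕ 0xC6 = 0x40.
C1: E(K, 0x40) = 0x8C; 0x28 ⊕ 0x8C = 0xA4.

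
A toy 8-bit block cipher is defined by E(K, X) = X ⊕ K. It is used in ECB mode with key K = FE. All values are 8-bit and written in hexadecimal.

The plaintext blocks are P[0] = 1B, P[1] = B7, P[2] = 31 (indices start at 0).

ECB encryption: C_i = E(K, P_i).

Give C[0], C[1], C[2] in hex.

C[0] = E5, C[1] = 49, C[2] = CF

C[0]: E(K, 1B) = E5.
C[1]: E(K, B7) = 49.
C[2]: E(K, 31) = CF.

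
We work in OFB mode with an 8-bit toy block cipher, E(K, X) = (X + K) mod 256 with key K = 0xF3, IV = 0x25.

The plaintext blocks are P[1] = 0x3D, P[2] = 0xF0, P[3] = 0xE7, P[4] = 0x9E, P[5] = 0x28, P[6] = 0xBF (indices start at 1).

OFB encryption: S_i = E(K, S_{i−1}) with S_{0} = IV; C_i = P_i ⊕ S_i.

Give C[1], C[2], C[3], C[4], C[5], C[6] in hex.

C[1]: S = E(K, 0x25) = 0x18; 0x3D ⊕ 0x18 = 0x25.
C[2]: S = E(K, 0x18) = 0x0B; 0xF0 ⊕ 0x0B = 0xFB.
C[3]: S = E(K, 0x0B) = 0xFE; 0xE7 ⊕ 0xFE = 0x19.
C[4]: S = E(K, 0xFE) = 0xF1; 0x9E ⊕ 0xF1 = 0x6F.
C[5]: S = E(K, 0xF1) = 0xE4; 0x28 ⊕ 0xE4 = 0xCC.
C[6]: S = E(K, 0xE4) = 0xD7; 0xBF ⊕ 0xD7 = 0x68.

C[1] = 0x25, C[2] = 0xFB, C[3] = 0x19, C[4] = 0x6F, C[5] = 0xCC, C[6] = 0x68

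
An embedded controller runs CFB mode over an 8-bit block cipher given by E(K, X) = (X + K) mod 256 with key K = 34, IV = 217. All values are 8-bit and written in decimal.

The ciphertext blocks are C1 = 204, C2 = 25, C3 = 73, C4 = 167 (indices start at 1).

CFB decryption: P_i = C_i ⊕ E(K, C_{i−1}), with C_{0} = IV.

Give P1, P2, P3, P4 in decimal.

P1: E(K, 217) = 251; 204 ⊕ 251 = 55.
P2: E(K, 204) = 238; 25 ⊕ 238 = 247.
P3: E(K, 25) = 59; 73 ⊕ 59 = 114.
P4: E(K, 73) = 107; 167 ⊕ 107 = 204.

P1 = 55, P2 = 247, P3 = 114, P4 = 204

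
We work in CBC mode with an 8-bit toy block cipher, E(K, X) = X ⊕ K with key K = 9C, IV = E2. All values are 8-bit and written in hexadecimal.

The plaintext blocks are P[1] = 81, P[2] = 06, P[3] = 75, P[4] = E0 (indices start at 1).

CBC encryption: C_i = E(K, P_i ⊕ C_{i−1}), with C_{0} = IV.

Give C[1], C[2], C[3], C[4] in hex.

C[1]: P[1] ⊕ E2 = 63; E(K, 63) = FF.
C[2]: P[2] ⊕ FF = F9; E(K, F9) = 65.
C[3]: P[3] ⊕ 65 = 10; E(K, 10) = 8C.
C[4]: P[4] ⊕ 8C = 6C; E(K, 6C) = F0.

C[1] = FF, C[2] = 65, C[3] = 8C, C[4] = F0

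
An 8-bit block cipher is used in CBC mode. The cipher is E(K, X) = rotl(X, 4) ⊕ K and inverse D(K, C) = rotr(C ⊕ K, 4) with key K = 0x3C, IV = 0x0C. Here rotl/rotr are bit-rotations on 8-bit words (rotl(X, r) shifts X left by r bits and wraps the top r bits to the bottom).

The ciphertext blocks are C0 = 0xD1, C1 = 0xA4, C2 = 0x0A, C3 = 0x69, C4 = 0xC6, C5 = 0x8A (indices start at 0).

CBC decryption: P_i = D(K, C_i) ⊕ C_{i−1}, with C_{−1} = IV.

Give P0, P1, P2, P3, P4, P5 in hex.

P0: D(K, 0xD1) = 0xDE; 0xDE ⊕ 0x0C = 0xD2.
P1: D(K, 0xA4) = 0x89; 0x89 ⊕ 0xD1 = 0x58.
P2: D(K, 0x0A) = 0x63; 0x63 ⊕ 0xA4 = 0xC7.
P3: D(K, 0x69) = 0x55; 0x55 ⊕ 0x0A = 0x5F.
P4: D(K, 0xC6) = 0xAF; 0xAF ⊕ 0x69 = 0xC6.
P5: D(K, 0x8A) = 0x6B; 0x6B ⊕ 0xC6 = 0xAD.

P0 = 0xD2, P1 = 0x58, P2 = 0xC7, P3 = 0x5F, P4 = 0xC6, P5 = 0xAD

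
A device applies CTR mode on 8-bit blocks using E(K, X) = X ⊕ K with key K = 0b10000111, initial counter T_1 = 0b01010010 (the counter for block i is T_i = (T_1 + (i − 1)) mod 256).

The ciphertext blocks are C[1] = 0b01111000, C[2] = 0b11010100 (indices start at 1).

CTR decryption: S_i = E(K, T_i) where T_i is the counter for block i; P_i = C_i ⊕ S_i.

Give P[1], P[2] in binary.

P[1]: T = 0b01010010, S = E(K, T) = 0b11010101; 0b01111000 ⊕ 0b11010101 = 0b10101101.
P[2]: T = 0b01010011, S = E(K, T) = 0b11010100; 0b11010100 ⊕ 0b11010100 = 0b00000000.

P[1] = 0b10101101, P[2] = 0b00000000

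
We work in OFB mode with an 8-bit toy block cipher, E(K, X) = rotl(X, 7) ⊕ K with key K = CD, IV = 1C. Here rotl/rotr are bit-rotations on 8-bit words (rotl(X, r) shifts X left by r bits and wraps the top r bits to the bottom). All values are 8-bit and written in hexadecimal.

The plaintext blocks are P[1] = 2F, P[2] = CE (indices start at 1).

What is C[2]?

OFB encryption: S_i = E(K, S_{i−1}) with S_{0} = IV; C_i = P_i ⊕ S_i.
C[1]: S = E(K, 1C) = C3; 2F ⊕ C3 = EC.
C[2]: S = E(K, C3) = 2C; CE ⊕ 2C = E2.

C[2] = E2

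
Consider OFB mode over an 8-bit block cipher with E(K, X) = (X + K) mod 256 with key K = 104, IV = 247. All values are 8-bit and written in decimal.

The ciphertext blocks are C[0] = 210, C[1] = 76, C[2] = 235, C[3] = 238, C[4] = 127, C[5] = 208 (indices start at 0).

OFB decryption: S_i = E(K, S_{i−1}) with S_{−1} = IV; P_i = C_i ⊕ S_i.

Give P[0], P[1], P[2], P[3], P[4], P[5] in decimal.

P[0]: S = E(K, 247) = 95; 210 ⊕ 95 = 141.
P[1]: S = E(K, 95) = 199; 76 ⊕ 199 = 139.
P[2]: S = E(K, 199) = 47; 235 ⊕ 47 = 196.
P[3]: S = E(K, 47) = 151; 238 ⊕ 151 = 121.
P[4]: S = E(K, 151) = 255; 127 ⊕ 255 = 128.
P[5]: S = E(K, 255) = 103; 208 ⊕ 103 = 183.

P[0] = 141, P[1] = 139, P[2] = 196, P[3] = 121, P[4] = 128, P[5] = 183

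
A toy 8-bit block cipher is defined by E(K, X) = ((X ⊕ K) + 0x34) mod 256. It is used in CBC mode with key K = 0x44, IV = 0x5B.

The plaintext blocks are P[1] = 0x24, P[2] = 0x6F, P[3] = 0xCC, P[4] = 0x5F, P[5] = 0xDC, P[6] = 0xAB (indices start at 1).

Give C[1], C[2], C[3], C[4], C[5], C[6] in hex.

C[1] = 0x6F, C[2] = 0x78, C[3] = 0x24, C[4] = 0x73, C[5] = 0x1F, C[6] = 0x24

CBC encryption: C_i = E(K, P_i ⊕ C_{i−1}), with C_{0} = IV.
C[1]: P[1] ⊕ 0x5B = 0x7F; E(K, 0x7F) = 0x6F.
C[2]: P[2] ⊕ 0x6F = 0x00; E(K, 0x00) = 0x78.
C[3]: P[3] ⊕ 0x78 = 0xB4; E(K, 0xB4) = 0x24.
C[4]: P[4] ⊕ 0x24 = 0x7B; E(K, 0x7B) = 0x73.
C[5]: P[5] ⊕ 0x73 = 0xAF; E(K, 0xAF) = 0x1F.
C[6]: P[6] ⊕ 0x1F = 0xB4; E(K, 0xB4) = 0x24.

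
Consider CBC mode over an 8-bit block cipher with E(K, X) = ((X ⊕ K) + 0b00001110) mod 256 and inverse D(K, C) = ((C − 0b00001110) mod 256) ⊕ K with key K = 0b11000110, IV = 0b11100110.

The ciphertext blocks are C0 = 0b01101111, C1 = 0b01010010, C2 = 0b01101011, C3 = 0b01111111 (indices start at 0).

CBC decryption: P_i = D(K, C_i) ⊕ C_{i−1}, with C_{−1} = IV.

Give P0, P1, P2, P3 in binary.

P0: D(K, 0b01101111) = 0b10100111; 0b10100111 ⊕ 0b11100110 = 0b01000001.
P1: D(K, 0b01010010) = 0b10000010; 0b10000010 ⊕ 0b01101111 = 0b11101101.
P2: D(K, 0b01101011) = 0b10011011; 0b10011011 ⊕ 0b01010010 = 0b11001001.
P3: D(K, 0b01111111) = 0b10110111; 0b10110111 ⊕ 0b01101011 = 0b11011100.

P0 = 0b01000001, P1 = 0b11101101, P2 = 0b11001001, P3 = 0b11011100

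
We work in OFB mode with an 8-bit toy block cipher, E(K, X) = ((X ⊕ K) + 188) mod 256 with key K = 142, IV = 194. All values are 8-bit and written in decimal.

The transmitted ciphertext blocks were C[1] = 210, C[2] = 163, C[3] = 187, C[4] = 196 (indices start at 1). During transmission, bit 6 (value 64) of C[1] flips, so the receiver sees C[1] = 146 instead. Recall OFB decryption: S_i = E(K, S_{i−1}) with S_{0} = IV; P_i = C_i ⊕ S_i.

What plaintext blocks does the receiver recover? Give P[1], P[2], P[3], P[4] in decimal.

P[1] = 154, P[2] = 225, P[3] = 51, P[4] = 6

Only C[1] changed, to 146. In OFB, a change in C_i flips the same bit in P_i only; the keystream is unaffected. Decrypting the received ciphertext:
P[1]: S = E(K, 194) = 8; 146 ⊕ 8 = 154.
P[2]: S = E(K, 8) = 66; 163 ⊕ 66 = 225.
P[3]: S = E(K, 66) = 136; 187 ⊕ 136 = 51.
P[4]: S = E(K, 136) = 194; 196 ⊕ 194 = 6.
Blocks that differ from the original plaintext: P[1].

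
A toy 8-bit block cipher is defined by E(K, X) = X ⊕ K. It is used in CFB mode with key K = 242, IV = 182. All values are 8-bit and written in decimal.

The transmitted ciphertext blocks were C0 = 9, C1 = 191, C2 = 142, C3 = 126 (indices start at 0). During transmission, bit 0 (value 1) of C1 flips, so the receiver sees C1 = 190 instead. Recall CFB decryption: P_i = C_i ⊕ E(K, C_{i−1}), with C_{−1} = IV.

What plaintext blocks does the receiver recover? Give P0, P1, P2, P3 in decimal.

P0 = 77, P1 = 69, P2 = 194, P3 = 2

Only C1 changed, to 190. In CFB, a change in C_i flips the same bit in P_i and garbles P_{i+1}. Decrypting the received ciphertext:
P0: E(K, 182) = 68; 9 ⊕ 68 = 77.
P1: E(K, 9) = 251; 190 ⊕ 251 = 69.
P2: E(K, 190) = 76; 142 ⊕ 76 = 194.
P3: E(K, 142) = 124; 126 ⊕ 124 = 2.
Blocks that differ from the original plaintext: P1, P2.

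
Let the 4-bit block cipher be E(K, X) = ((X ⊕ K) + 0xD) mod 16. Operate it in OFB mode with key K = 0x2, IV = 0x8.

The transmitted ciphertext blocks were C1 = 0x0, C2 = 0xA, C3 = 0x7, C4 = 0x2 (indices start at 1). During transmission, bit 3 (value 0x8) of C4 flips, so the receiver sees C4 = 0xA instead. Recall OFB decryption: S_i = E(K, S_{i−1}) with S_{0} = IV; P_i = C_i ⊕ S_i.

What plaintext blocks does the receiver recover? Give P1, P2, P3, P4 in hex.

Only C4 changed, to 0xA. In OFB, a change in C_i flips the same bit in P_i only; the keystream is unaffected. Decrypting the received ciphertext:
P1: S = E(K, 0x8) = 0x7; 0x0 ⊕ 0x7 = 0x7.
P2: S = E(K, 0x7) = 0x2; 0xA ⊕ 0x2 = 0x8.
P3: S = E(K, 0x2) = 0xD; 0x7 ⊕ 0xD = 0xA.
P4: S = E(K, 0xD) = 0xC; 0xA ⊕ 0xC = 0x6.
Blocks that differ from the original plaintext: P4.

P1 = 0x7, P2 = 0x8, P3 = 0xA, P4 = 0x6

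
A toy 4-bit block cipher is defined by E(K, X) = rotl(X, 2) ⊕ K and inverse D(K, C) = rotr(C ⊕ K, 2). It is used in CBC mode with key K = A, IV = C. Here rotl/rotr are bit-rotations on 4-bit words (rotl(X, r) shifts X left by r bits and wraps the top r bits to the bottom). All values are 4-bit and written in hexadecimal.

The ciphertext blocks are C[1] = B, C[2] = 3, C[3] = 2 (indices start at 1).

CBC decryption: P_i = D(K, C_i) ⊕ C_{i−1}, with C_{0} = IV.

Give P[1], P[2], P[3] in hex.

P[1] = 8, P[2] = D, P[3] = 1

P[1]: D(K, B) = 4; 4 ⊕ C = 8.
P[2]: D(K, 3) = 6; 6 ⊕ B = D.
P[3]: D(K, 2) = 2; 2 ⊕ 3 = 1.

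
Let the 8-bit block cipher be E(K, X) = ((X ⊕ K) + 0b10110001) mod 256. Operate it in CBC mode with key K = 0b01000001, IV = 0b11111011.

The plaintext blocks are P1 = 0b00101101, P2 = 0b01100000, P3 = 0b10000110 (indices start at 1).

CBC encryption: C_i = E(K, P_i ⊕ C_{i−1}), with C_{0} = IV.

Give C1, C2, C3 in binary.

C1: P1 ⊕ 0b11111011 = 0b11010110; E(K, 0b11010110) = 0b01001000.
C2: P2 ⊕ 0b01001000 = 0b00101000; E(K, 0b00101000) = 0b00011010.
C3: P3 ⊕ 0b00011010 = 0b10011100; E(K, 0b10011100) = 0b10001110.

C1 = 0b01001000, C2 = 0b00011010, C3 = 0b10001110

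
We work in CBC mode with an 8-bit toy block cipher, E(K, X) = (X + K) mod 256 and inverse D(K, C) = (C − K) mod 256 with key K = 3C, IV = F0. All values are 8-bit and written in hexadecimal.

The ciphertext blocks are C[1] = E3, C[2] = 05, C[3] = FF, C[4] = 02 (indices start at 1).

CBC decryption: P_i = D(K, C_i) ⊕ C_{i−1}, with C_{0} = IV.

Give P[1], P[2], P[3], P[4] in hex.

P[1]: D(K, E3) = A7; A7 ⊕ F0 = 57.
P[2]: D(K, 05) = C9; C9 ⊕ E3 = 2A.
P[3]: D(K, FF) = C3; C3 ⊕ 05 = C6.
P[4]: D(K, 02) = C6; C6 ⊕ FF = 39.

P[1] = 57, P[2] = 2A, P[3] = C6, P[4] = 39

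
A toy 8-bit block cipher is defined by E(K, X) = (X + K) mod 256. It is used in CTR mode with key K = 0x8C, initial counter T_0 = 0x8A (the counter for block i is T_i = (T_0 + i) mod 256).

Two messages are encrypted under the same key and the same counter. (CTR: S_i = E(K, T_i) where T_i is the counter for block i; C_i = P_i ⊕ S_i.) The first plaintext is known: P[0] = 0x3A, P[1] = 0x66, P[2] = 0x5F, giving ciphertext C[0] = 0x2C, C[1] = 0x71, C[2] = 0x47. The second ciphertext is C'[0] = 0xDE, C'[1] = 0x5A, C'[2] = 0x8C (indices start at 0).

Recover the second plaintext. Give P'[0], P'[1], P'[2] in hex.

P'[0] = 0xC8, P'[1] = 0x4D, P'[2] = 0x94

In CTR with a reused counter, both messages share the same keystream S_i, so C_i ⊕ C'_i = P_i ⊕ P'_i and thus P'_i = P_i ⊕ C_i ⊕ C'_i.
P'[0]: 0x3A ⊕ 0x2C ⊕ 0xDE = 0xC8.
P'[1]: 0x66 ⊕ 0x71 ⊕ 0x5A = 0x4D.
P'[2]: 0x5F ⊕ 0x47 ⊕ 0x8C = 0x94.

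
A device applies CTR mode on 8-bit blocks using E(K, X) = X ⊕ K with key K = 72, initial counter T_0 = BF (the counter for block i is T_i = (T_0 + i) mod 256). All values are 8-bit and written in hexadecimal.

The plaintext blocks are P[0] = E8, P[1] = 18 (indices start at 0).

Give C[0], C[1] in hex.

C[0] = 25, C[1] = AA

CTR encryption: S_i = E(K, T_i) where T_i is the counter for block i; C_i = P_i ⊕ S_i.
C[0]: T = BF, S = E(K, T) = CD; E8 ⊕ CD = 25.
C[1]: T = C0, S = E(K, T) = B2; 18 ⊕ B2 = AA.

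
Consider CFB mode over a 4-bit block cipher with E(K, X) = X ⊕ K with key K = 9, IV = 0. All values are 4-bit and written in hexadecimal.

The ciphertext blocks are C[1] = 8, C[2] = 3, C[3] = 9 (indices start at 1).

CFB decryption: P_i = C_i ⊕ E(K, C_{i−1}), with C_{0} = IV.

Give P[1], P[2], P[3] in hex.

P[1]: E(K, 0) = 9; 8 ⊕ 9 = 1.
P[2]: E(K, 8) = 1; 3 ⊕ 1 = 2.
P[3]: E(K, 3) = A; 9 ⊕ A = 3.

P[1] = 1, P[2] = 2, P[3] = 3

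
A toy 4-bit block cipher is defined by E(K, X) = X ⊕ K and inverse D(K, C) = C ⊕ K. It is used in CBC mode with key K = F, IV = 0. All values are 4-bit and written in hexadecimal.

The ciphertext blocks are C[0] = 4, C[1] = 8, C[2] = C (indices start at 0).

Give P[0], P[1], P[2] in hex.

P[0] = B, P[1] = 3, P[2] = B

CBC decryption: P_i = D(K, C_i) ⊕ C_{i−1}, with C_{−1} = IV.
P[0]: D(K, 4) = B; B ⊕ 0 = B.
P[1]: D(K, 8) = 7; 7 ⊕ 4 = 3.
P[2]: D(K, C) = 3; 3 ⊕ 8 = B.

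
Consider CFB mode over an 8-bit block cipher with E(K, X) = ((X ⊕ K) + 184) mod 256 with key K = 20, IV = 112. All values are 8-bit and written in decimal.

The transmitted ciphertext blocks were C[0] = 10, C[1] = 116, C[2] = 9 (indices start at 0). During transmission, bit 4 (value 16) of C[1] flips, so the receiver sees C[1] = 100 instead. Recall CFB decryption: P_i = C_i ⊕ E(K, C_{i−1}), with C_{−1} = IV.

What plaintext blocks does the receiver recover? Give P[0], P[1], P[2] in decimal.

Only C[1] changed, to 100. In CFB, a change in C_i flips the same bit in P_i and garbles P_{i+1}. Decrypting the received ciphertext:
P[0]: E(K, 112) = 28; 10 ⊕ 28 = 22.
P[1]: E(K, 10) = 214; 100 ⊕ 214 = 178.
P[2]: E(K, 100) = 40; 9 ⊕ 40 = 33.
Blocks that differ from the original plaintext: P[1], P[2].

P[0] = 22, P[1] = 178, P[2] = 33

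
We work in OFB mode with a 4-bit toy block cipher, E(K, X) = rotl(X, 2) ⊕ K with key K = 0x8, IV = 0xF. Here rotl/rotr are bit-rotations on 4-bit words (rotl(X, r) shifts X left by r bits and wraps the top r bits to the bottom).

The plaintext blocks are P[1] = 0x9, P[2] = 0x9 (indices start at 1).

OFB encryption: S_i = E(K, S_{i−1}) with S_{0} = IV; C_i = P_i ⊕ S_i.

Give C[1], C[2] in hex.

C[1]: S = E(K, 0xF) = 0x7; 0x9 ⊕ 0x7 = 0xE.
C[2]: S = E(K, 0x7) = 0x5; 0x9 ⊕ 0x5 = 0xC.

C[1] = 0xE, C[2] = 0xC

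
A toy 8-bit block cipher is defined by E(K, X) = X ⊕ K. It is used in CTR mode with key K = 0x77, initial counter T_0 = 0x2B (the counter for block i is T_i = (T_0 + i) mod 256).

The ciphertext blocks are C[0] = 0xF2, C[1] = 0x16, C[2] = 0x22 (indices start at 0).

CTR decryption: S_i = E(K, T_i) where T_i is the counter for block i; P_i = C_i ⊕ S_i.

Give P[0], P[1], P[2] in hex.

P[0]: T = 0x2B, S = E(K, T) = 0x5C; 0xF2 ⊕ 0x5C = 0xAE.
P[1]: T = 0x2C, S = E(K, T) = 0x5B; 0x16 ⊕ 0x5B = 0x4D.
P[2]: T = 0x2D, S = E(K, T) = 0x5A; 0x22 ⊕ 0x5A = 0x78.

P[0] = 0xAE, P[1] = 0x4D, P[2] = 0x78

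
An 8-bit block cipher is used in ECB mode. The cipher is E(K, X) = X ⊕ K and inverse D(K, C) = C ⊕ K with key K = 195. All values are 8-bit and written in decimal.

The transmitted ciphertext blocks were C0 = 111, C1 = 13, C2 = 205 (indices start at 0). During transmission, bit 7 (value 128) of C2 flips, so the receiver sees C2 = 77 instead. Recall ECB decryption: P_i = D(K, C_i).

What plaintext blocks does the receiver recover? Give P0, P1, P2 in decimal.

Only C2 changed, to 77. In ECB, a change in C_i affects only P_i. Decrypting the received ciphertext:
P0: D(K, 111) = 172.
P1: D(K, 13) = 206.
P2: D(K, 77) = 142.
Blocks that differ from the original plaintext: P2.

P0 = 172, P1 = 206, P2 = 142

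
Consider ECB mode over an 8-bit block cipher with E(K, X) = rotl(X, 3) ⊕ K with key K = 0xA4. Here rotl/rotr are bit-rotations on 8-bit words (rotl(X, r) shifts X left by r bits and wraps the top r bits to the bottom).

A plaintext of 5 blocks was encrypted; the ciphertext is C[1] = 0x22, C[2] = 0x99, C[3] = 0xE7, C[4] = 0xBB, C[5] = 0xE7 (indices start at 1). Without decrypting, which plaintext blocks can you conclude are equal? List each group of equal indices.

ECB encrypts each block independently with the same key, so equal ciphertext blocks imply equal plaintext blocks.
C[3] = C[5] = 0xE7, so P[3] = P[5].

P[3] = P[5]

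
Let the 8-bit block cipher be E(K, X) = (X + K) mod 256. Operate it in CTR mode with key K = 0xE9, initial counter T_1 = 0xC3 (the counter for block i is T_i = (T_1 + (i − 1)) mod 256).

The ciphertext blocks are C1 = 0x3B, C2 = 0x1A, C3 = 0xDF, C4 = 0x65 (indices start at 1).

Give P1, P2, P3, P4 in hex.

CTR decryption: S_i = E(K, T_i) where T_i is the counter for block i; P_i = C_i ⊕ S_i.
P1: T = 0xC3, S = E(K, T) = 0xAC; 0x3B ⊕ 0xAC = 0x97.
P2: T = 0xC4, S = E(K, T) = 0xAD; 0x1A ⊕ 0xAD = 0xB7.
P3: T = 0xC5, S = E(K, T) = 0xAE; 0xDF ⊕ 0xAE = 0x71.
P4: T = 0xC6, S = E(K, T) = 0xAF; 0x65 ⊕ 0xAF = 0xCA.

P1 = 0x97, P2 = 0xB7, P3 = 0x71, P4 = 0xCA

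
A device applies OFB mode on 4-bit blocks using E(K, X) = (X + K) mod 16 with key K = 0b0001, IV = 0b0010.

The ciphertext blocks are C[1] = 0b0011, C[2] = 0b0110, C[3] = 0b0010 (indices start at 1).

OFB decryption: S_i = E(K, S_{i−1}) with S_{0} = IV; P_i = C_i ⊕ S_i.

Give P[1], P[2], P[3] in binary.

P[1]: S = E(K, 0b0010) = 0b0011; 0b0011 ⊕ 0b0011 = 0b0000.
P[2]: S = E(K, 0b0011) = 0b0100; 0b0110 ⊕ 0b0100 = 0b0010.
P[3]: S = E(K, 0b0100) = 0b0101; 0b0010 ⊕ 0b0101 = 0b0111.

P[1] = 0b0000, P[2] = 0b0010, P[3] = 0b0111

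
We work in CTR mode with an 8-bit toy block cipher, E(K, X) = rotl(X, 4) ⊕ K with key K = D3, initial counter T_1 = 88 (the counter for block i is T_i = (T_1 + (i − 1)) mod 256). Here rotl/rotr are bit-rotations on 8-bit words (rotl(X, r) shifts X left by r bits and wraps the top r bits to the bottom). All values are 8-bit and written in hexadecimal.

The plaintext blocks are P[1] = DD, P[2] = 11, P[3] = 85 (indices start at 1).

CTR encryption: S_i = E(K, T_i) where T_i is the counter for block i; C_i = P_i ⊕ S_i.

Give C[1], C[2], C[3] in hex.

C[1]: T = 88, S = E(K, T) = 5B; DD ⊕ 5B = 86.
C[2]: T = 89, S = E(K, T) = 4B; 11 ⊕ 4B = 5A.
C[3]: T = 8A, S = E(K, T) = 7B; 85 ⊕ 7B = FE.

C[1] = 86, C[2] = 5A, C[3] = FE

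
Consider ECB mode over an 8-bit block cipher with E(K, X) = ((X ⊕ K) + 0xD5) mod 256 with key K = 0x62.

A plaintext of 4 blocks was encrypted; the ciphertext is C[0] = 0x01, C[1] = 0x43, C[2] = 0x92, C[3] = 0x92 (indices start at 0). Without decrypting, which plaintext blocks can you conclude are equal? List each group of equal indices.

P[2] = P[3]

ECB encrypts each block independently with the same key, so equal ciphertext blocks imply equal plaintext blocks.
C[2] = C[3] = 0x92, so P[2] = P[3].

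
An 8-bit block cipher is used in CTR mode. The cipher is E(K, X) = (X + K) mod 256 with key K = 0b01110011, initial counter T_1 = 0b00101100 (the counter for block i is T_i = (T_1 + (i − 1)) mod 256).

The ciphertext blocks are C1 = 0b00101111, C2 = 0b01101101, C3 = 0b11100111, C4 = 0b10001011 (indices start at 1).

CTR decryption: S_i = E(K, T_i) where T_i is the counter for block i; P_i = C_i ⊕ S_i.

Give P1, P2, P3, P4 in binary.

P1 = 0b10110000, P2 = 0b11001101, P3 = 0b01000110, P4 = 0b00101001

P1: T = 0b00101100, S = E(K, T) = 0b10011111; 0b00101111 ⊕ 0b10011111 = 0b10110000.
P2: T = 0b00101101, S = E(K, T) = 0b10100000; 0b01101101 ⊕ 0b10100000 = 0b11001101.
P3: T = 0b00101110, S = E(K, T) = 0b10100001; 0b11100111 ⊕ 0b10100001 = 0b01000110.
P4: T = 0b00101111, S = E(K, T) = 0b10100010; 0b10001011 ⊕ 0b10100010 = 0b00101001.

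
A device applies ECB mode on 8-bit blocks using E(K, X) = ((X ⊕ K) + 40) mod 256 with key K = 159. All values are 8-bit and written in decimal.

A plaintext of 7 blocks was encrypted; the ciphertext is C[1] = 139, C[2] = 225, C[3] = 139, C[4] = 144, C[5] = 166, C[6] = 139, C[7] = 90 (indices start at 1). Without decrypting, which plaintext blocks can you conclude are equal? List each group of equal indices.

P[1] = P[3] = P[6]

ECB encrypts each block independently with the same key, so equal ciphertext blocks imply equal plaintext blocks.
C[1] = C[3] = C[6] = 139, so P[1] = P[3] = P[6].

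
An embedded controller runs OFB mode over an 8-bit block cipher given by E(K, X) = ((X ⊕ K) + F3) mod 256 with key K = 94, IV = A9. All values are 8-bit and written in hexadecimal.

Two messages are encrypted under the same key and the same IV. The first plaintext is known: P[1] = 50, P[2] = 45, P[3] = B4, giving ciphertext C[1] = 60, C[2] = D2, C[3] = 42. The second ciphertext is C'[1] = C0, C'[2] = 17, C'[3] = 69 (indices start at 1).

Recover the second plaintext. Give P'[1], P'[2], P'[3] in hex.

In OFB with a reused IV, both messages share the same keystream S_i, so C_i ⊕ C'_i = P_i ⊕ P'_i and thus P'_i = P_i ⊕ C_i ⊕ C'_i.
P'[1]: 50 ⊕ 60 ⊕ C0 = F0.
P'[2]: 45 ⊕ D2 ⊕ 17 = 80.
P'[3]: B4 ⊕ 42 ⊕ 69 = 9F.

P'[1] = F0, P'[2] = 80, P'[3] = 9F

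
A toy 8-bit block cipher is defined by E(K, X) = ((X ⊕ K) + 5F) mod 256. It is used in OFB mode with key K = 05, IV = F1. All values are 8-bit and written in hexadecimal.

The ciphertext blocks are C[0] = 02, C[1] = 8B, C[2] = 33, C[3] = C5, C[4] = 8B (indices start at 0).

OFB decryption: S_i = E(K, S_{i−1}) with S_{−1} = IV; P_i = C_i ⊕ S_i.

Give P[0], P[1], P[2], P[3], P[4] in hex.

P[0] = 51, P[1] = 3E, P[2] = 3C, P[3] = AC, P[4] = 40

P[0]: S = E(K, F1) = 53; 02 ⊕ 53 = 51.
P[1]: S = E(K, 53) = B5; 8B ⊕ B5 = 3E.
P[2]: S = E(K, B5) = 0F; 33 ⊕ 0F = 3C.
P[3]: S = E(K, 0F) = 69; C5 ⊕ 69 = AC.
P[4]: S = E(K, 69) = CB; 8B ⊕ CB = 40.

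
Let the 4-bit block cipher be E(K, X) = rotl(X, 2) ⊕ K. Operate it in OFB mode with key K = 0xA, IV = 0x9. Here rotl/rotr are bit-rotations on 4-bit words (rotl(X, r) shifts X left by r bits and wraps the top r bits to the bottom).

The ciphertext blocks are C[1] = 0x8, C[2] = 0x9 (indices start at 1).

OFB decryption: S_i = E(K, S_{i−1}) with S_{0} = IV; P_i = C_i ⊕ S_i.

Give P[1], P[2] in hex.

P[1] = 0x4, P[2] = 0x0

P[1]: S = E(K, 0x9) = 0xC; 0x8 ⊕ 0xC = 0x4.
P[2]: S = E(K, 0xC) = 0x9; 0x9 ⊕ 0x9 = 0x0.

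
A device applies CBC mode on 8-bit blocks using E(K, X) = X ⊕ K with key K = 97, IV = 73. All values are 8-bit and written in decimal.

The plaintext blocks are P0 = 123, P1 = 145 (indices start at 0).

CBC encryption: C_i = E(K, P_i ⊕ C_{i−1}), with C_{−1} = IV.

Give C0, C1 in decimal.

C0 = 83, C1 = 163

C0: P0 ⊕ 73 = 50; E(K, 50) = 83.
C1: P1 ⊕ 83 = 194; E(K, 194) = 163.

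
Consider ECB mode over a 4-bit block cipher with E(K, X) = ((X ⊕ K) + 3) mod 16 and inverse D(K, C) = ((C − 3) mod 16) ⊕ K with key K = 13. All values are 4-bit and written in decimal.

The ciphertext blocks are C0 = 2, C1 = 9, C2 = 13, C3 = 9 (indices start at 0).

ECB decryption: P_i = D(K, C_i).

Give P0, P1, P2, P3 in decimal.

P0: D(K, 2) = 2.
P1: D(K, 9) = 11.
P2: D(K, 13) = 7.
P3: D(K, 9) = 11.

P0 = 2, P1 = 11, P2 = 7, P3 = 11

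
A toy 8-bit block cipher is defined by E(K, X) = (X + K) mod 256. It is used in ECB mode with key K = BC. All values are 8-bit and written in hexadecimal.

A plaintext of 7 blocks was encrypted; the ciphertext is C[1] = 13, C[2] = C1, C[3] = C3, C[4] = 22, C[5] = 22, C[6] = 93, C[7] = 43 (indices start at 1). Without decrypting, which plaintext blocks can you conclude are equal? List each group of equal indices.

P[4] = P[5]

ECB encrypts each block independently with the same key, so equal ciphertext blocks imply equal plaintext blocks.
C[4] = C[5] = 22, so P[4] = P[5].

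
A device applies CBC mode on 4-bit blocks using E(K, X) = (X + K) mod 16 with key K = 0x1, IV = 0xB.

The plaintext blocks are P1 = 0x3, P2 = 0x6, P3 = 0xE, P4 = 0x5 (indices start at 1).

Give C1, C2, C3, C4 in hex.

CBC encryption: C_i = E(K, P_i ⊕ C_{i−1}), with C_{0} = IV.
C1: P1 ⊕ 0xB = 0x8; E(K, 0x8) = 0x9.
C2: P2 ⊕ 0x9 = 0xF; E(K, 0xF) = 0x0.
C3: P3 ⊕ 0x0 = 0xE; E(K, 0xE) = 0xF.
C4: P4 ⊕ 0xF = 0xA; E(K, 0xA) = 0xB.

C1 = 0x9, C2 = 0x0, C3 = 0xF, C4 = 0xB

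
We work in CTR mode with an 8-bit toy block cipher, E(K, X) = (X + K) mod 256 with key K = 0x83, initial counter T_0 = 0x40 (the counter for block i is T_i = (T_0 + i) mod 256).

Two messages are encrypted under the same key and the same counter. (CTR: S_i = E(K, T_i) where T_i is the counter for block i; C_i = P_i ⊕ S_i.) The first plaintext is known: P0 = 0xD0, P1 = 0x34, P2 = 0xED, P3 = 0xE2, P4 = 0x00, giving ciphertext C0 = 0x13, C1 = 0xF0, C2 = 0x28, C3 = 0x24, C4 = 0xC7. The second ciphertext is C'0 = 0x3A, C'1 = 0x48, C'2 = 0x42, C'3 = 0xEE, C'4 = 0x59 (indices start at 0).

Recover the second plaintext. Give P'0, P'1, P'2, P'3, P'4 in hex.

In CTR with a reused counter, both messages share the same keystream S_i, so C_i ⊕ C'_i = P_i ⊕ P'_i and thus P'_i = P_i ⊕ C_i ⊕ C'_i.
P'0: 0xD0 ⊕ 0x13 ⊕ 0x3A = 0xF9.
P'1: 0x34 ⊕ 0xF0 ⊕ 0x48 = 0x8C.
P'2: 0xED ⊕ 0x28 ⊕ 0x42 = 0x87.
P'3: 0xE2 ⊕ 0x24 ⊕ 0xEE = 0x28.
P'4: 0x00 ⊕ 0xC7 ⊕ 0x59 = 0x9E.

P'0 = 0xF9, P'1 = 0x8C, P'2 = 0x87, P'3 = 0x28, P'4 = 0x9E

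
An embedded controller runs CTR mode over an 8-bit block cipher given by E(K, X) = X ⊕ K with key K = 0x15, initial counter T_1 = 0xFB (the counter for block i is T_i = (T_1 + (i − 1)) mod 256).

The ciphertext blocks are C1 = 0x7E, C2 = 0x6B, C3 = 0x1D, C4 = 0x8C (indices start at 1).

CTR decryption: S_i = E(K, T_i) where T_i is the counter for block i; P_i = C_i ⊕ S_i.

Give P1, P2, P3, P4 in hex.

P1 = 0x90, P2 = 0x82, P3 = 0xF5, P4 = 0x67

P1: T = 0xFB, S = E(K, T) = 0xEE; 0x7E ⊕ 0xEE = 0x90.
P2: T = 0xFC, S = E(K, T) = 0xE9; 0x6B ⊕ 0xE9 = 0x82.
P3: T = 0xFD, S = E(K, T) = 0xE8; 0x1D ⊕ 0xE8 = 0xF5.
P4: T = 0xFE, S = E(K, T) = 0xEB; 0x8C ⊕ 0xEB = 0x67.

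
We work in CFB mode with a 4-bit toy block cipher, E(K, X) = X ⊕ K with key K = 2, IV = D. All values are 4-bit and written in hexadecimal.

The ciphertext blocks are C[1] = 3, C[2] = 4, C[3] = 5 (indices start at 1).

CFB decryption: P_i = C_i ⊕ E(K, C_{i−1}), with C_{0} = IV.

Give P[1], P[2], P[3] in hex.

P[1] = C, P[2] = 5, P[3] = 3

P[1]: E(K, D) = F; 3 ⊕ F = C.
P[2]: E(K, 3) = 1; 4 ⊕ 1 = 5.
P[3]: E(K, 4) = 6; 5 ⊕ 6 = 3.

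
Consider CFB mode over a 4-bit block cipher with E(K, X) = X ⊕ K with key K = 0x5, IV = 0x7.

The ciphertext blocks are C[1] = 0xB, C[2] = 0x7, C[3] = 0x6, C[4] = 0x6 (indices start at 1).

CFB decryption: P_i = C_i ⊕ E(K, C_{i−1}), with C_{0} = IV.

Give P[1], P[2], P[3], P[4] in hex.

P[1]: E(K, 0x7) = 0x2; 0xB ⊕ 0x2 = 0x9.
P[2]: E(K, 0xB) = 0xE; 0x7 ⊕ 0xE = 0x9.
P[3]: E(K, 0x7) = 0x2; 0x6 ⊕ 0x2 = 0x4.
P[4]: E(K, 0x6) = 0x3; 0x6 ⊕ 0x3 = 0x5.

P[1] = 0x9, P[2] = 0x9, P[3] = 0x4, P[4] = 0x5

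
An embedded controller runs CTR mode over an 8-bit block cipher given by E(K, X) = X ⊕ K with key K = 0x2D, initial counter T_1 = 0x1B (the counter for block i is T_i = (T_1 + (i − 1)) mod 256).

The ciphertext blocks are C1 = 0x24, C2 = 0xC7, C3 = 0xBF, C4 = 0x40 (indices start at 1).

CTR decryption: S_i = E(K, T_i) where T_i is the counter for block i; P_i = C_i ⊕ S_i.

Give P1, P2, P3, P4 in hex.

P1 = 0x12, P2 = 0xF6, P3 = 0x8F, P4 = 0x73

P1: T = 0x1B, S = E(K, T) = 0x36; 0x24 ⊕ 0x36 = 0x12.
P2: T = 0x1C, S = E(K, T) = 0x31; 0xC7 ⊕ 0x31 = 0xF6.
P3: T = 0x1D, S = E(K, T) = 0x30; 0xBF ⊕ 0x30 = 0x8F.
P4: T = 0x1E, S = E(K, T) = 0x33; 0x40 ⊕ 0x33 = 0x73.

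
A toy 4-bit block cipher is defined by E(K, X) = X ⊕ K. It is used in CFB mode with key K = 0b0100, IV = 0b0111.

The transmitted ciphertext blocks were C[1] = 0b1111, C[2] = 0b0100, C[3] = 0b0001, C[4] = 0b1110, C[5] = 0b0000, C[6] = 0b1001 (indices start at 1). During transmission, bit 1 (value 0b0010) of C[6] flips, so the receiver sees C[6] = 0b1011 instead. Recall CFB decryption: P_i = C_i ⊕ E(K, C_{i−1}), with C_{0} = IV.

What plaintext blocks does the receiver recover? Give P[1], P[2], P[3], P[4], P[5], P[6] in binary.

P[1] = 0b1100, P[2] = 0b1111, P[3] = 0b0001, P[4] = 0b1011, P[5] = 0b1010, P[6] = 0b1111

Only C[6] changed, to 0b1011. In CFB, a change in C_i flips the same bit in P_i and garbles P_{i+1}. Decrypting the received ciphertext:
P[1]: E(K, 0b0111) = 0b0011; 0b1111 ⊕ 0b0011 = 0b1100.
P[2]: E(K, 0b1111) = 0b1011; 0b0100 ⊕ 0b1011 = 0b1111.
P[3]: E(K, 0b0100) = 0b0000; 0b0001 ⊕ 0b0000 = 0b0001.
P[4]: E(K, 0b0001) = 0b0101; 0b1110 ⊕ 0b0101 = 0b1011.
P[5]: E(K, 0b1110) = 0b1010; 0b0000 ⊕ 0b1010 = 0b1010.
P[6]: E(K, 0b0000) = 0b0100; 0b1011 ⊕ 0b0100 = 0b1111.
Blocks that differ from the original plaintext: P[6].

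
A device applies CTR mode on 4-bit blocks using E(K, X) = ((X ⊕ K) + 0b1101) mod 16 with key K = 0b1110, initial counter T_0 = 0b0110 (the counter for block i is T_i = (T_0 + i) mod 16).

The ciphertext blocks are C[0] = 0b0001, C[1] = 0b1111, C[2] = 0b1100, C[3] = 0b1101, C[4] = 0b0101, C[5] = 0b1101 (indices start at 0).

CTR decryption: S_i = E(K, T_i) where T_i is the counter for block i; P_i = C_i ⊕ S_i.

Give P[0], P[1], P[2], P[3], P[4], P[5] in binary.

P[0]: T = 0b0110, S = E(K, T) = 0b0101; 0b0001 ⊕ 0b0101 = 0b0100.
P[1]: T = 0b0111, S = E(K, T) = 0b0110; 0b1111 ⊕ 0b0110 = 0b1001.
P[2]: T = 0b1000, S = E(K, T) = 0b0011; 0b1100 ⊕ 0b0011 = 0b1111.
P[3]: T = 0b1001, S = E(K, T) = 0b0100; 0b1101 ⊕ 0b0100 = 0b1001.
P[4]: T = 0b1010, S = E(K, T) = 0b0001; 0b0101 ⊕ 0b0001 = 0b0100.
P[5]: T = 0b1011, S = E(K, T) = 0b0010; 0b1101 ⊕ 0b0010 = 0b1111.

P[0] = 0b0100, P[1] = 0b1001, P[2] = 0b1111, P[3] = 0b1001, P[4] = 0b0100, P[5] = 0b1111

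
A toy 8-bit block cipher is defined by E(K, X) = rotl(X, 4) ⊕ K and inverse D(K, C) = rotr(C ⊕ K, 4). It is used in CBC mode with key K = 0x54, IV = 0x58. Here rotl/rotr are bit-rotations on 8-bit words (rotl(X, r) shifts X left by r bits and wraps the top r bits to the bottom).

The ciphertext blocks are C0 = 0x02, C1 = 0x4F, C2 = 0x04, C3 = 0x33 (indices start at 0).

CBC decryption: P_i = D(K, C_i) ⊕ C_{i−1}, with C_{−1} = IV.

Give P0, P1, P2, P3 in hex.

P0: D(K, 0x02) = 0x65; 0x65 ⊕ 0x58 = 0x3D.
P1: D(K, 0x4F) = 0xB1; 0xB1 ⊕ 0x02 = 0xB3.
P2: D(K, 0x04) = 0x05; 0x05 ⊕ 0x4F = 0x4A.
P3: D(K, 0x33) = 0x76; 0x76 ⊕ 0x04 = 0x72.

P0 = 0x3D, P1 = 0xB3, P2 = 0x4A, P3 = 0x72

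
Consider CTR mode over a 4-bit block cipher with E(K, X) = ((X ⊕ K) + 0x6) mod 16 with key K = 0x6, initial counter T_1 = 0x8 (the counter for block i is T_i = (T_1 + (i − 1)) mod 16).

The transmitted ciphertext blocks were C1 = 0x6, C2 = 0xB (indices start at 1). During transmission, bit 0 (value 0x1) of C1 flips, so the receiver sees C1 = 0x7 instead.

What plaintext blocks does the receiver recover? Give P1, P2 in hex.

P1 = 0x3, P2 = 0xE

CTR decryption: S_i = E(K, T_i) where T_i is the counter for block i; P_i = C_i ⊕ S_i.
Only C1 changed, to 0x7. In CTR, a change in C_i flips the same bit in P_i only; the keystream is unaffected. Decrypting the received ciphertext:
P1: T = 0x8, S = E(K, T) = 0x4; 0x7 ⊕ 0x4 = 0x3.
P2: T = 0x9, S = E(K, T) = 0x5; 0xB ⊕ 0x5 = 0xE.
Blocks that differ from the original plaintext: P1.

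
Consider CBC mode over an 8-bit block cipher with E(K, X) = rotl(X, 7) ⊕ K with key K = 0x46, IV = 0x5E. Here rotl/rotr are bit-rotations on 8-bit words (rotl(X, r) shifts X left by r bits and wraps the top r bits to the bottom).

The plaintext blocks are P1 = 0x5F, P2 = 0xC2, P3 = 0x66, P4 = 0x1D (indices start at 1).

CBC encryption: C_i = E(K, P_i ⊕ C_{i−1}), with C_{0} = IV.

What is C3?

C3 = 0x57

C1: P1 ⊕ 0x5E = 0x01; E(K, 0x01) = 0xC6.
C2: P2 ⊕ 0xC6 = 0x04; E(K, 0x04) = 0x44.
C3: P3 ⊕ 0x44 = 0x22; E(K, 0x22) = 0x57.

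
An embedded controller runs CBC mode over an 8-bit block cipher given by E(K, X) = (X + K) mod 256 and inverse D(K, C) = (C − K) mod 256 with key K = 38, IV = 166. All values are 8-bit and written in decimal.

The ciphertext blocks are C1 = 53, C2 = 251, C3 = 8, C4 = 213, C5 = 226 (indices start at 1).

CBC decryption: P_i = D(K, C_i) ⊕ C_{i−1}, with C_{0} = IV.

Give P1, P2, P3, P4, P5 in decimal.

P1: D(K, 53) = 15; 15 ⊕ 166 = 169.
P2: D(K, 251) = 213; 213 ⊕ 53 = 224.
P3: D(K, 8) = 226; 226 ⊕ 251 = 25.
P4: D(K, 213) = 175; 175 ⊕ 8 = 167.
P5: D(K, 226) = 188; 188 ⊕ 213 = 105.

P1 = 169, P2 = 224, P3 = 25, P4 = 167, P5 = 105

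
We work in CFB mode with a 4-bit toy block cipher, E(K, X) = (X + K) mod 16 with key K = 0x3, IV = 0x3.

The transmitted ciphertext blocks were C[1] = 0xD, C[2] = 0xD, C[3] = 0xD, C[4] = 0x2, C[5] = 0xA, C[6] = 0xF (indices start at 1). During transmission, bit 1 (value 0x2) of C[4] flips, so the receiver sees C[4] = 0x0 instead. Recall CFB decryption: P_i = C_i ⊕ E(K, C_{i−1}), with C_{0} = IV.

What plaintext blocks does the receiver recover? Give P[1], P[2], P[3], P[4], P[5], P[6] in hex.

P[1] = 0xB, P[2] = 0xD, P[3] = 0xD, P[4] = 0x0, P[5] = 0x9, P[6] = 0x2

Only C[4] changed, to 0x0. In CFB, a change in C_i flips the same bit in P_i and garbles P_{i+1}. Decrypting the received ciphertext:
P[1]: E(K, 0x3) = 0x6; 0xD ⊕ 0x6 = 0xB.
P[2]: E(K, 0xD) = 0x0; 0xD ⊕ 0x0 = 0xD.
P[3]: E(K, 0xD) = 0x0; 0xD ⊕ 0x0 = 0xD.
P[4]: E(K, 0xD) = 0x0; 0x0 ⊕ 0x0 = 0x0.
P[5]: E(K, 0x0) = 0x3; 0xA ⊕ 0x3 = 0x9.
P[6]: E(K, 0xA) = 0xD; 0xF ⊕ 0xD = 0x2.
Blocks that differ from the original plaintext: P[4], P[5].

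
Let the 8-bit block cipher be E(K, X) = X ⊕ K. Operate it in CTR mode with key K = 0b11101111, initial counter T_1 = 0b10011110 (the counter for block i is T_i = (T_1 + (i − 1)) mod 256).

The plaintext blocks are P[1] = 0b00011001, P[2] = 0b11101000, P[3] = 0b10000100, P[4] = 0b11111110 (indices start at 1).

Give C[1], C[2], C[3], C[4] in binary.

C[1] = 0b01101000, C[2] = 0b10011000, C[3] = 0b11001011, C[4] = 0b10110000

CTR encryption: S_i = E(K, T_i) where T_i is the counter for block i; C_i = P_i ⊕ S_i.
C[1]: T = 0b10011110, S = E(K, T) = 0b01110001; 0b00011001 ⊕ 0b01110001 = 0b01101000.
C[2]: T = 0b10011111, S = E(K, T) = 0b01110000; 0b11101000 ⊕ 0b01110000 = 0b10011000.
C[3]: T = 0b10100000, S = E(K, T) = 0b01001111; 0b10000100 ⊕ 0b01001111 = 0b11001011.
C[4]: T = 0b10100001, S = E(K, T) = 0b01001110; 0b11111110 ⊕ 0b01001110 = 0b10110000.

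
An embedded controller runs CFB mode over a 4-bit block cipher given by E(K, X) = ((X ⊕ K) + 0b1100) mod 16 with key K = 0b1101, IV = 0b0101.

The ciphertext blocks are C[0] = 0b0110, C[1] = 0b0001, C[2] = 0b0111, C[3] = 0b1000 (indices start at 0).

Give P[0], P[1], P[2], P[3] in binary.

CFB decryption: P_i = C_i ⊕ E(K, C_{i−1}), with C_{−1} = IV.
P[0]: E(K, 0b0101) = 0b0100; 0b0110 ⊕ 0b0100 = 0b0010.
P[1]: E(K, 0b0110) = 0b0111; 0b0001 ⊕ 0b0111 = 0b0110.
P[2]: E(K, 0b0001) = 0b1000; 0b0111 ⊕ 0b1000 = 0b1111.
P[3]: E(K, 0b0111) = 0b0110; 0b1000 ⊕ 0b0110 = 0b1110.

P[0] = 0b0010, P[1] = 0b0110, P[2] = 0b1111, P[3] = 0b1110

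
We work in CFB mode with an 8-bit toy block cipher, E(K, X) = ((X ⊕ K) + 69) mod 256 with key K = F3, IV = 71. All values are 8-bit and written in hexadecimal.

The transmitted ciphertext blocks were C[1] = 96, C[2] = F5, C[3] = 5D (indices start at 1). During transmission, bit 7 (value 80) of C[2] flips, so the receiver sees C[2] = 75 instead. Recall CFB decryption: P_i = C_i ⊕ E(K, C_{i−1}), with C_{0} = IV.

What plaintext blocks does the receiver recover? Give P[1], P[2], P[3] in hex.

Only C[2] changed, to 75. In CFB, a change in C_i flips the same bit in P_i and garbles P_{i+1}. Decrypting the received ciphertext:
P[1]: E(K, 71) = EB; 96 ⊕ EB = 7D.
P[2]: E(K, 96) = CE; 75 ⊕ CE = BB.
P[3]: E(K, 75) = EF; 5D ⊕ EF = B2.
Blocks that differ from the original plaintext: P[2], P[3].

P[1] = 7D, P[2] = BB, P[3] = B2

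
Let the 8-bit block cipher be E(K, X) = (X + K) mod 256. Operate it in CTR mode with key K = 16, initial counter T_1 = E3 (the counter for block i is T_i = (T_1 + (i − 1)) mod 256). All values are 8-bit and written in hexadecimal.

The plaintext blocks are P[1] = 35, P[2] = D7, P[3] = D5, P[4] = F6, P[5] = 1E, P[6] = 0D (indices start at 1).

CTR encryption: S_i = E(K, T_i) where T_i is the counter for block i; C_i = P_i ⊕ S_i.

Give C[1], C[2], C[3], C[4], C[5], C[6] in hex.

C[1] = CC, C[2] = 2D, C[3] = 2E, C[4] = 0A, C[5] = E3, C[6] = F3

C[1]: T = E3, S = E(K, T) = F9; 35 ⊕ F9 = CC.
C[2]: T = E4, S = E(K, T) = FA; D7 ⊕ FA = 2D.
C[3]: T = E5, S = E(K, T) = FB; D5 ⊕ FB = 2E.
C[4]: T = E6, S = E(K, T) = FC; F6 ⊕ FC = 0A.
C[5]: T = E7, S = E(K, T) = FD; 1E ⊕ FD = E3.
C[6]: T = E8, S = E(K, T) = FE; 0D ⊕ FE = F3.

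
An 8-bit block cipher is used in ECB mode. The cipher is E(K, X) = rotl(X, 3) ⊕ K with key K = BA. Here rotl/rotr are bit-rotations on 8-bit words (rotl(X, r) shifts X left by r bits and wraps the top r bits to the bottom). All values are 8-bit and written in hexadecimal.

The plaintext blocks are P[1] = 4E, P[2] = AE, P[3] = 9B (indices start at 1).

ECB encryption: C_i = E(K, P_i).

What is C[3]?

C[3]: E(K, 9B) = 66.

C[3] = 66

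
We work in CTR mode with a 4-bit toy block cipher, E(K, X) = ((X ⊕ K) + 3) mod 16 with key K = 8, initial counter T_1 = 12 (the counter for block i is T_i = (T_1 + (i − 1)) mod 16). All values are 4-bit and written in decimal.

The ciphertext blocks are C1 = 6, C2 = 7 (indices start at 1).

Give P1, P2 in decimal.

CTR decryption: S_i = E(K, T_i) where T_i is the counter for block i; P_i = C_i ⊕ S_i.
P1: T = 12, S = E(K, T) = 7; 6 ⊕ 7 = 1.
P2: T = 13, S = E(K, T) = 8; 7 ⊕ 8 = 15.

P1 = 1, P2 = 15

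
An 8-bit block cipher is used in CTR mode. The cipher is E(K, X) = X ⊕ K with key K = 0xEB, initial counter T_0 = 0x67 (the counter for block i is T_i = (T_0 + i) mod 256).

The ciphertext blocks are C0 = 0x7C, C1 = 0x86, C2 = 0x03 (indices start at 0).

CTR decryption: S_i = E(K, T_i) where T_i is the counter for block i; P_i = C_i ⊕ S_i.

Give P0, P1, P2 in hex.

P0: T = 0x67, S = E(K, T) = 0x8C; 0x7C ⊕ 0x8C = 0xF0.
P1: T = 0x68, S = E(K, T) = 0x83; 0x86 ⊕ 0x83 = 0x05.
P2: T = 0x69, S = E(K, T) = 0x82; 0x03 ⊕ 0x82 = 0x81.

P0 = 0xF0, P1 = 0x05, P2 = 0x81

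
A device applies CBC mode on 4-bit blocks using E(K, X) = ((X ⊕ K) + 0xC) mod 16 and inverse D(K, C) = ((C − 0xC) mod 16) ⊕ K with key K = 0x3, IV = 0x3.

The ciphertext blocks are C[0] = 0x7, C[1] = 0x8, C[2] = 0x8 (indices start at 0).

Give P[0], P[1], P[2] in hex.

CBC decryption: P_i = D(K, C_i) ⊕ C_{i−1}, with C_{−1} = IV.
P[0]: D(K, 0x7) = 0x8; 0x8 ⊕ 0x3 = 0xB.
P[1]: D(K, 0x8) = 0xF; 0xF ⊕ 0x7 = 0x8.
P[2]: D(K, 0x8) = 0xF; 0xF ⊕ 0x8 = 0x7.

P[0] = 0xB, P[1] = 0x8, P[2] = 0x7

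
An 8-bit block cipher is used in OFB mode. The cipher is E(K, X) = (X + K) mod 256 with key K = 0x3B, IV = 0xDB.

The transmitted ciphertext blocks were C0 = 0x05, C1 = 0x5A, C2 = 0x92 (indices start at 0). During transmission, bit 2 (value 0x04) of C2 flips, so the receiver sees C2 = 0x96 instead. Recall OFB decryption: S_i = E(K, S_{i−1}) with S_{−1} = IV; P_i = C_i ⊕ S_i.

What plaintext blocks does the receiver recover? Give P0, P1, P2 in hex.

P0 = 0x13, P1 = 0x0B, P2 = 0x1A

Only C2 changed, to 0x96. In OFB, a change in C_i flips the same bit in P_i only; the keystream is unaffected. Decrypting the received ciphertext:
P0: S = E(K, 0xDB) = 0x16; 0x05 ⊕ 0x16 = 0x13.
P1: S = E(K, 0x16) = 0x51; 0x5A ⊕ 0x51 = 0x0B.
P2: S = E(K, 0x51) = 0x8C; 0x96 ⊕ 0x8C = 0x1A.
Blocks that differ from the original plaintext: P2.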